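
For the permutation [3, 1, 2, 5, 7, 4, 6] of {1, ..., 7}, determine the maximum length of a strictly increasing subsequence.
4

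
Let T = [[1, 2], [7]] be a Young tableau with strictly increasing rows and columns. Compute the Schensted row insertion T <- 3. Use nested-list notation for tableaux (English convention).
3 is larger than every entry of row 1, so it is appended to row 1. The new tableau is [[1, 2, 3], [7]].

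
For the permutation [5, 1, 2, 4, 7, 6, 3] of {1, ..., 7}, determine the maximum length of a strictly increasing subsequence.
4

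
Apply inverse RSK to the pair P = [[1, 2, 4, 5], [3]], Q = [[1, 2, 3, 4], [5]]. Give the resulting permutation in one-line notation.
Reverse the RSK construction: for i from n down to 1, find the cell of Q containing i, remove the entry at that cell from P, and reverse-bump it up through P; the value ejected from row 1 is w(i).

Step i=5: Q has 5 at row 2, column 1; remove 3 from row 2 of P and reverse-bump: 3 enters row 1 and ejects 2. So w(5) = 2. P is now [[1, 3, 4, 5]].
Step i=4: Q has 4 at row 1, column 4; remove that cell from P, ejecting 5. So w(4) = 5. P is now [[1, 3, 4]].
Step i=3: Q has 3 at row 1, column 3; remove that cell from P, ejecting 4. So w(3) = 4. P is now [[1, 3]].
Step i=2: Q has 2 at row 1, column 2; remove that cell from P, ejecting 3. So w(2) = 3. P is now [[1]].
Step i=1: Q has 1 at row 1, column 1; remove that cell from P, ejecting 1. So w(1) = 1. P is now [].

So w = 1 3 4 5 2.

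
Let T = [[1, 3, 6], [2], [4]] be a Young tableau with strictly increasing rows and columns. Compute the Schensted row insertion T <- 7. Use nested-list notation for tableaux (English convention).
[[1, 3, 6, 7], [2], [4]]

7 is larger than every entry of row 1, so it is appended to row 1. The new tableau is [[1, 3, 6, 7], [2], [4]].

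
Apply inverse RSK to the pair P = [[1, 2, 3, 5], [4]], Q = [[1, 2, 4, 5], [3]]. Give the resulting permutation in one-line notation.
1 4 2 3 5

Reverse the RSK construction: for i from n down to 1, find the cell of Q containing i, remove the entry at that cell from P, and reverse-bump it up through P; the value ejected from row 1 is w(i).

Step i=5: Q has 5 at row 1, column 4; remove that cell from P, ejecting 5. So w(5) = 5. P is now [[1, 2, 3], [4]].
Step i=4: Q has 4 at row 1, column 3; remove that cell from P, ejecting 3. So w(4) = 3. P is now [[1, 2], [4]].
Step i=3: Q has 3 at row 2, column 1; remove 4 from row 2 of P and reverse-bump: 4 enters row 1 and ejects 2. So w(3) = 2. P is now [[1, 4]].
Step i=2: Q has 2 at row 1, column 2; remove that cell from P, ejecting 4. So w(2) = 4. P is now [[1]].
Step i=1: Q has 1 at row 1, column 1; remove that cell from P, ejecting 1. So w(1) = 1. P is now [].

So w = 1 4 2 3 5.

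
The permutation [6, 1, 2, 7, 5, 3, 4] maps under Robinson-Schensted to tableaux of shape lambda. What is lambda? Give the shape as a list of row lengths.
Row-insert each entry into an empty tableau.

After inserting 6: P = [[6]].
After inserting 1: P = [[1], [6]].
After inserting 2: P = [[1, 2], [6]].
After inserting 7: P = [[1, 2, 7], [6]].
After inserting 5: P = [[1, 2, 5], [6, 7]].
After inserting 3: P = [[1, 2, 3], [5, 7], [6]].
After inserting 4: P = [[1, 2, 3, 4], [5, 7], [6]].

The final insertion tableau P = [[1, 2, 3, 4], [5, 7], [6]] has shape [4, 2, 1].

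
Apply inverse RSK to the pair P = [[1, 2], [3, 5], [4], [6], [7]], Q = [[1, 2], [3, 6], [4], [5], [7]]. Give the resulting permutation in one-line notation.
4 7 6 5 1 3 2

Reverse the RSK construction: for i from n down to 1, find the cell of Q containing i, remove the entry at that cell from P, and reverse-bump it up through P; the value ejected from row 1 is w(i).

Step i=7: Q has 7 at row 5, column 1; remove 7 from row 5 of P and reverse-bump: 7 enters row 4 and ejects 6; 6 enters row 3 and ejects 4; 4 enters row 2 and ejects 3; 3 enters row 1 and ejects 2. So w(7) = 2. P is now [[1, 3], [4, 5], [6], [7]].
Step i=6: Q has 6 at row 2, column 2; remove 5 from row 2 of P and reverse-bump: 5 enters row 1 and ejects 3. So w(6) = 3. P is now [[1, 5], [4], [6], [7]].
Step i=5: Q has 5 at row 4, column 1; remove 7 from row 4 of P and reverse-bump: 7 enters row 3 and ejects 6; 6 enters row 2 and ejects 4; 4 enters row 1 and ejects 1. So w(5) = 1. P is now [[4, 5], [6], [7]].
Step i=4: Q has 4 at row 3, column 1; remove 7 from row 3 of P and reverse-bump: 7 enters row 2 and ejects 6; 6 enters row 1 and ejects 5. So w(4) = 5. P is now [[4, 6], [7]].
Step i=3: Q has 3 at row 2, column 1; remove 7 from row 2 of P and reverse-bump: 7 enters row 1 and ejects 6. So w(3) = 6. P is now [[4, 7]].
Step i=2: Q has 2 at row 1, column 2; remove that cell from P, ejecting 7. So w(2) = 7. P is now [[4]].
Step i=1: Q has 1 at row 1, column 1; remove that cell from P, ejecting 4. So w(1) = 4. P is now [].

So w = 4 7 6 5 1 3 2.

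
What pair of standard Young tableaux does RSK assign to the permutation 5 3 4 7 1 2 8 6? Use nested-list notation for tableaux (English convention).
P = [[1, 2, 6, 8], [3, 4, 7], [5]], Q = [[1, 3, 4, 7], [2, 6, 8], [5]]

Insert each entry of the permutation into P by Schensted row insertion, recording in Q the position of each new cell.

Insert 5: appended to row 1. P = [[5]].
Insert 3: 3 bumps 5 from row 1; 5 starts row 2. P = [[3], [5]].
Insert 4: appended to row 1. P = [[3, 4], [5]].
Insert 7: appended to row 1. P = [[3, 4, 7], [5]].
Insert 1: 1 bumps 3 from row 1; 3 bumps 5 from row 2; 5 starts row 3. P = [[1, 4, 7], [3], [5]].
Insert 2: 2 bumps 4 from row 1; 4 appends to row 2. P = [[1, 2, 7], [3, 4], [5]].
Insert 8: appended to row 1. P = [[1, 2, 7, 8], [3, 4], [5]].
Insert 6: 6 bumps 7 from row 1; 7 appends to row 2. P = [[1, 2, 6, 8], [3, 4, 7], [5]].

So P = [[1, 2, 6, 8], [3, 4, 7], [5]], Q = [[1, 3, 4, 7], [2, 6, 8], [5]].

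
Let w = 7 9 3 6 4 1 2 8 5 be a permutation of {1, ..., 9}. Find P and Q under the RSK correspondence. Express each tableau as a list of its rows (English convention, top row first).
Insert each entry of the permutation into P by Schensted row insertion, recording in Q the position of each new cell.

Insert 7: appended to row 1. P = [[7]], Q = [[1]].
Insert 9: appended to row 1. P = [[7, 9]], Q = [[1, 2]].
Insert 3: 3 bumps 7 from row 1; 7 starts row 2. P = [[3, 9], [7]], Q = [[1, 2], [3]].
Insert 6: 6 bumps 9 from row 1; 9 appends to row 2. P = [[3, 6], [7, 9]], Q = [[1, 2], [3, 4]].
Insert 4: 4 bumps 6 from row 1; 6 bumps 7 from row 2; 7 starts row 3. P = [[3, 4], [6, 9], [7]], Q = [[1, 2], [3, 4], [5]].
Insert 1: 1 bumps 3 from row 1; 3 bumps 6 from row 2; 6 bumps 7 from row 3; 7 starts row 4. P = [[1, 4], [3, 9], [6], [7]], Q = [[1, 2], [3, 4], [5], [6]].
Insert 2: 2 bumps 4 from row 1; 4 bumps 9 from row 2; 9 appends to row 3. P = [[1, 2], [3, 4], [6, 9], [7]], Q = [[1, 2], [3, 4], [5, 7], [6]].
Insert 8: appended to row 1. P = [[1, 2, 8], [3, 4], [6, 9], [7]], Q = [[1, 2, 8], [3, 4], [5, 7], [6]].
Insert 5: 5 bumps 8 from row 1; 8 appends to row 2. P = [[1, 2, 5], [3, 4, 8], [6, 9], [7]], Q = [[1, 2, 8], [3, 4, 9], [5, 7], [6]].

So P = [[1, 2, 5], [3, 4, 8], [6, 9], [7]], Q = [[1, 2, 8], [3, 4, 9], [5, 7], [6]].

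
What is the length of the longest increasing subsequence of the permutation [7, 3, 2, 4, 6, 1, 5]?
3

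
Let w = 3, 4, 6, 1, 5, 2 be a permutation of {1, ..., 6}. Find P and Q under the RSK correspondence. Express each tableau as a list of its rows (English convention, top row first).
P = [[1, 2, 5], [3, 4], [6]], Q = [[1, 2, 3], [4, 5], [6]]

Insert each entry of the permutation into P by Schensted row insertion, recording in Q the position of each new cell.

Insert 3: appended to row 1. P = [[3]], Q = [[1]].
Insert 4: appended to row 1. P = [[3, 4]], Q = [[1, 2]].
Insert 6: appended to row 1. P = [[3, 4, 6]], Q = [[1, 2, 3]].
Insert 1: 1 bumps 3 from row 1; 3 starts row 2. P = [[1, 4, 6], [3]], Q = [[1, 2, 3], [4]].
Insert 5: 5 bumps 6 from row 1; 6 appends to row 2. P = [[1, 4, 5], [3, 6]], Q = [[1, 2, 3], [4, 5]].
Insert 2: 2 bumps 4 from row 1; 4 bumps 6 from row 2; 6 starts row 3. P = [[1, 2, 5], [3, 4], [6]], Q = [[1, 2, 3], [4, 5], [6]].

So P = [[1, 2, 5], [3, 4], [6]], Q = [[1, 2, 3], [4, 5], [6]].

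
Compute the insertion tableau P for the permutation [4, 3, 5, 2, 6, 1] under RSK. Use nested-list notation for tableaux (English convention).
P = [[1, 5, 6], [2], [3], [4]]

Insert 4: appended to row 1. P = [[4]].
Insert 3: 3 bumps 4 from row 1; 4 starts row 2. P = [[3], [4]].
Insert 5: appended to row 1. P = [[3, 5], [4]].
Insert 2: 2 bumps 3 from row 1; 3 bumps 4 from row 2; 4 starts row 3. P = [[2, 5], [3], [4]].
Insert 6: appended to row 1. P = [[2, 5, 6], [3], [4]].
Insert 1: 1 bumps 2 from row 1; 2 bumps 3 from row 2; 3 bumps 4 from row 3; 4 starts row 4. P = [[1, 5, 6], [2], [3], [4]].

So P = [[1, 5, 6], [2], [3], [4]].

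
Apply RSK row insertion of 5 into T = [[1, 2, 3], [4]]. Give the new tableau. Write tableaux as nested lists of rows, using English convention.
[[1, 2, 3, 5], [4]]

5 is larger than every entry of row 1, so it is appended to row 1. The new tableau is [[1, 2, 3, 5], [4]].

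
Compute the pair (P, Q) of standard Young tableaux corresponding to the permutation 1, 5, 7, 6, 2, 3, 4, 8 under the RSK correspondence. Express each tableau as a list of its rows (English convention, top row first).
Insert each entry of the permutation into P by Schensted row insertion, recording in Q the position of each new cell.

Insert 1: appended to row 1. P = [[1]].
Insert 5: appended to row 1. P = [[1, 5]].
Insert 7: appended to row 1. P = [[1, 5, 7]].
Insert 6: 6 bumps 7 from row 1; 7 starts row 2. P = [[1, 5, 6], [7]].
Insert 2: 2 bumps 5 from row 1; 5 bumps 7 from row 2; 7 starts row 3. P = [[1, 2, 6], [5], [7]].
Insert 3: 3 bumps 6 from row 1; 6 appends to row 2. P = [[1, 2, 3], [5, 6], [7]].
Insert 4: appended to row 1. P = [[1, 2, 3, 4], [5, 6], [7]].
Insert 8: appended to row 1. P = [[1, 2, 3, 4, 8], [5, 6], [7]].

So P = [[1, 2, 3, 4, 8], [5, 6], [7]], Q = [[1, 2, 3, 7, 8], [4, 6], [5]].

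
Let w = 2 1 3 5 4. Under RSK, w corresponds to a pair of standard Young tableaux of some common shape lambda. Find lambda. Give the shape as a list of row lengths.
Row-insert each entry into an empty tableau.

After inserting 2: P = [[2]].
After inserting 1: P = [[1], [2]].
After inserting 3: P = [[1, 3], [2]].
After inserting 5: P = [[1, 3, 5], [2]].
After inserting 4: P = [[1, 3, 4], [2, 5]].

The final insertion tableau P = [[1, 3, 4], [2, 5]] has shape [3, 2].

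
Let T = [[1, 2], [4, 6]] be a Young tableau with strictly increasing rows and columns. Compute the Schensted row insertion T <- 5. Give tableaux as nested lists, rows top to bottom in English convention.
5 is larger than every entry of row 1, so it is appended to row 1. The new tableau is [[1, 2, 5], [4, 6]].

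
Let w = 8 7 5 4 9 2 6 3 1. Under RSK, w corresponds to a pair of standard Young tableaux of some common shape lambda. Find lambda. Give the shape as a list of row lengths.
Row-insert each entry into an empty tableau.

After inserting 8: P = [[8]].
After inserting 7: P = [[7], [8]].
After inserting 5: P = [[5], [7], [8]].
After inserting 4: P = [[4], [5], [7], [8]].
After inserting 9: P = [[4, 9], [5], [7], [8]].
After inserting 2: P = [[2, 9], [4], [5], [7], [8]].
After inserting 6: P = [[2, 6], [4, 9], [5], [7], [8]].
After inserting 3: P = [[2, 3], [4, 6], [5, 9], [7], [8]].
After inserting 1: P = [[1, 3], [2, 6], [4, 9], [5], [7], [8]].

The final insertion tableau P = [[1, 3], [2, 6], [4, 9], [5], [7], [8]] has shape [2, 2, 2, 1, 1, 1].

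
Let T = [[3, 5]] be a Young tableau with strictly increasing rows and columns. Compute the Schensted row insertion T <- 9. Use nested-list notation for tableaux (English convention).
[[3, 5, 9]]

9 is larger than every entry of row 1, so it is appended to row 1. The new tableau is [[3, 5, 9]].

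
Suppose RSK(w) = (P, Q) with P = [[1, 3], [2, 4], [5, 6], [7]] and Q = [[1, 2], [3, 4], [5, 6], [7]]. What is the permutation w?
Reverse RSK: for i = n, n-1, ..., 1, locate i in Q, remove the corresponding corner cell from P, and reverse-bump its entry up through P; the value ejected from row 1 is w(i).

So w = 5 7 2 6 1 4 3.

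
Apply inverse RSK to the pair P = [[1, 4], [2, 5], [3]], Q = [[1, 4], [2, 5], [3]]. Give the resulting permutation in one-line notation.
Reverse the RSK construction: for i from n down to 1, find the cell of Q containing i, remove the entry at that cell from P, and reverse-bump it up through P; the value ejected from row 1 is w(i).

Step i=5: Q has 5 at row 2, column 2; remove 5 from row 2 of P and reverse-bump: 5 enters row 1 and ejects 4. So w(5) = 4. P is now [[1, 5], [2], [3]].
Step i=4: Q has 4 at row 1, column 2; remove that cell from P, ejecting 5. So w(4) = 5. P is now [[1], [2], [3]].
Step i=3: Q has 3 at row 3, column 1; remove 3 from row 3 of P and reverse-bump: 3 enters row 2 and ejects 2; 2 enters row 1 and ejects 1. So w(3) = 1. P is now [[2], [3]].
Step i=2: Q has 2 at row 2, column 1; remove 3 from row 2 of P and reverse-bump: 3 enters row 1 and ejects 2. So w(2) = 2. P is now [[3]].
Step i=1: Q has 1 at row 1, column 1; remove that cell from P, ejecting 3. So w(1) = 3. P is now [].

So w = 3 2 1 5 4.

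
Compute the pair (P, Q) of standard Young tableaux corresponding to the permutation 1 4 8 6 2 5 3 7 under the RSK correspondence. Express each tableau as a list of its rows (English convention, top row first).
P = [[1, 2, 3, 7], [4, 5], [6], [8]], Q = [[1, 2, 3, 8], [4, 6], [5], [7]]

Insert each entry of the permutation into P by Schensted row insertion, recording in Q the position of each new cell.

After inserting 1: P = [[1]].
After inserting 4: P = [[1, 4]].
After inserting 8: P = [[1, 4, 8]].
After inserting 6: P = [[1, 4, 6], [8]].
After inserting 2: P = [[1, 2, 6], [4], [8]].
After inserting 5: P = [[1, 2, 5], [4, 6], [8]].
After inserting 3: P = [[1, 2, 3], [4, 5], [6], [8]].
After inserting 7: P = [[1, 2, 3, 7], [4, 5], [6], [8]].

So P = [[1, 2, 3, 7], [4, 5], [6], [8]], Q = [[1, 2, 3, 8], [4, 6], [5], [7]].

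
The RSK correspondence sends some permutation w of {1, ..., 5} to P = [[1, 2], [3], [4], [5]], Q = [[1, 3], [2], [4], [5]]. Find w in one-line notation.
Reverse the RSK construction: for i from n down to 1, find the cell of Q containing i, remove the entry at that cell from P, and reverse-bump it up through P; the value ejected from row 1 is w(i).

Step i=5: Q has 5 at row 4, column 1; remove 5 from row 4 of P and reverse-bump: 5 enters row 3 and ejects 4; 4 enters row 2 and ejects 3; 3 enters row 1 and ejects 2. So w(5) = 2. P is now [[1, 3], [4], [5]].
Step i=4: Q has 4 at row 3, column 1; remove 5 from row 3 of P and reverse-bump: 5 enters row 2 and ejects 4; 4 enters row 1 and ejects 3. So w(4) = 3. P is now [[1, 4], [5]].
Step i=3: Q has 3 at row 1, column 2; remove that cell from P, ejecting 4. So w(3) = 4. P is now [[1], [5]].
Step i=2: Q has 2 at row 2, column 1; remove 5 from row 2 of P and reverse-bump: 5 enters row 1 and ejects 1. So w(2) = 1. P is now [[5]].
Step i=1: Q has 1 at row 1, column 1; remove that cell from P, ejecting 5. So w(1) = 5. P is now [].

So w = 5 1 4 3 2.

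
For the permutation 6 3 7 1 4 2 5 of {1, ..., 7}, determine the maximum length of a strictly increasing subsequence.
3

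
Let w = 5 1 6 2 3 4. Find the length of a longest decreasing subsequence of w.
2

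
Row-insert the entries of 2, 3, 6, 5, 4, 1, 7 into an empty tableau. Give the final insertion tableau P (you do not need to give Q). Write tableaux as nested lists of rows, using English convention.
P = [[1, 3, 4, 7], [2], [5], [6]]

Insert 2: appended to row 1. P = [[2]].
Insert 3: appended to row 1. P = [[2, 3]].
Insert 6: appended to row 1. P = [[2, 3, 6]].
Insert 5: 5 bumps 6 from row 1; 6 starts row 2. P = [[2, 3, 5], [6]].
Insert 4: 4 bumps 5 from row 1; 5 bumps 6 from row 2; 6 starts row 3. P = [[2, 3, 4], [5], [6]].
Insert 1: 1 bumps 2 from row 1; 2 bumps 5 from row 2; 5 bumps 6 from row 3; 6 starts row 4. P = [[1, 3, 4], [2], [5], [6]].
Insert 7: appended to row 1. P = [[1, 3, 4, 7], [2], [5], [6]].

So P = [[1, 3, 4, 7], [2], [5], [6]].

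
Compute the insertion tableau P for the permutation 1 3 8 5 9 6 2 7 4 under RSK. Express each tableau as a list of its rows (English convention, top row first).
Insert 1: appended to row 1. P = [[1]].
Insert 3: appended to row 1. P = [[1, 3]].
Insert 8: appended to row 1. P = [[1, 3, 8]].
Insert 5: 5 bumps 8 from row 1; 8 starts row 2. P = [[1, 3, 5], [8]].
Insert 9: appended to row 1. P = [[1, 3, 5, 9], [8]].
Insert 6: 6 bumps 9 from row 1; 9 appends to row 2. P = [[1, 3, 5, 6], [8, 9]].
Insert 2: 2 bumps 3 from row 1; 3 bumps 8 from row 2; 8 starts row 3. P = [[1, 2, 5, 6], [3, 9], [8]].
Insert 7: appended to row 1. P = [[1, 2, 5, 6, 7], [3, 9], [8]].
Insert 4: 4 bumps 5 from row 1; 5 bumps 9 from row 2; 9 appends to row 3. P = [[1, 2, 4, 6, 7], [3, 5], [8, 9]].

So P = [[1, 2, 4, 6, 7], [3, 5], [8, 9]].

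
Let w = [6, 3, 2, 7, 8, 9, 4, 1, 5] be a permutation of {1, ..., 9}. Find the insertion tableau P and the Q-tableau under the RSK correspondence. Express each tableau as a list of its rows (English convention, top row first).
P = [[1, 4, 5, 9], [2, 7, 8], [3], [6]], Q = [[1, 4, 5, 6], [2, 7, 9], [3], [8]]

Insert each entry of the permutation into P by Schensted row insertion, recording in Q the position of each new cell.

After inserting 6: P = [[6]].
After inserting 3: P = [[3], [6]].
After inserting 2: P = [[2], [3], [6]].
After inserting 7: P = [[2, 7], [3], [6]].
After inserting 8: P = [[2, 7, 8], [3], [6]].
After inserting 9: P = [[2, 7, 8, 9], [3], [6]].
After inserting 4: P = [[2, 4, 8, 9], [3, 7], [6]].
After inserting 1: P = [[1, 4, 8, 9], [2, 7], [3], [6]].
After inserting 5: P = [[1, 4, 5, 9], [2, 7, 8], [3], [6]].

So P = [[1, 4, 5, 9], [2, 7, 8], [3], [6]], Q = [[1, 4, 5, 6], [2, 7, 9], [3], [8]].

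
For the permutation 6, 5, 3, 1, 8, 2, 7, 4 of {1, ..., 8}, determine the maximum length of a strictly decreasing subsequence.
4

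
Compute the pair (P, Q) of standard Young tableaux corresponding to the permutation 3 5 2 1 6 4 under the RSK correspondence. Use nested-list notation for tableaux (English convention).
P = [[1, 4, 6], [2, 5], [3]], Q = [[1, 2, 5], [3, 6], [4]]

Insert each entry of the permutation into P by Schensted row insertion, recording in Q the position of each new cell.

After inserting 3: P = [[3]].
After inserting 5: P = [[3, 5]].
After inserting 2: P = [[2, 5], [3]].
After inserting 1: P = [[1, 5], [2], [3]].
After inserting 6: P = [[1, 5, 6], [2], [3]].
After inserting 4: P = [[1, 4, 6], [2, 5], [3]].

So P = [[1, 4, 6], [2, 5], [3]], Q = [[1, 2, 5], [3, 6], [4]].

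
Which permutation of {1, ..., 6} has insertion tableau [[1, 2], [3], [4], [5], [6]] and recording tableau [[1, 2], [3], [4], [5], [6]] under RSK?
1 6 5 4 3 2

Reverse the RSK construction: for i from n down to 1, find the cell of Q containing i, remove the entry at that cell from P, and reverse-bump it up through P; the value ejected from row 1 is w(i).

Step i=6: Q has 6 at row 5, column 1; remove 6 from row 5 of P and reverse-bump: 6 enters row 4 and ejects 5; 5 enters row 3 and ejects 4; 4 enters row 2 and ejects 3; 3 enters row 1 and ejects 2. So w(6) = 2. P is now [[1, 3], [4], [5], [6]].
Step i=5: Q has 5 at row 4, column 1; remove 6 from row 4 of P and reverse-bump: 6 enters row 3 and ejects 5; 5 enters row 2 and ejects 4; 4 enters row 1 and ejects 3. So w(5) = 3. P is now [[1, 4], [5], [6]].
Step i=4: Q has 4 at row 3, column 1; remove 6 from row 3 of P and reverse-bump: 6 enters row 2 and ejects 5; 5 enters row 1 and ejects 4. So w(4) = 4. P is now [[1, 5], [6]].
Step i=3: Q has 3 at row 2, column 1; remove 6 from row 2 of P and reverse-bump: 6 enters row 1 and ejects 5. So w(3) = 5. P is now [[1, 6]].
Step i=2: Q has 2 at row 1, column 2; remove that cell from P, ejecting 6. So w(2) = 6. P is now [[1]].
Step i=1: Q has 1 at row 1, column 1; remove that cell from P, ejecting 1. So w(1) = 1. P is now [].

So w = 1 6 5 4 3 2.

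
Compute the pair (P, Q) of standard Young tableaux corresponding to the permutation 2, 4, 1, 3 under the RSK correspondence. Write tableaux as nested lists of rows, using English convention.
P = [[1, 3], [2, 4]], Q = [[1, 2], [3, 4]]

Insert each entry of the permutation into P by Schensted row insertion, recording in Q the position of each new cell.

Insert 2: appended to row 1. P = [[2]], Q = [[1]].
Insert 4: appended to row 1. P = [[2, 4]], Q = [[1, 2]].
Insert 1: 1 bumps 2 from row 1; 2 starts row 2. P = [[1, 4], [2]], Q = [[1, 2], [3]].
Insert 3: 3 bumps 4 from row 1; 4 appends to row 2. P = [[1, 3], [2, 4]], Q = [[1, 2], [3, 4]].

So P = [[1, 3], [2, 4]], Q = [[1, 2], [3, 4]].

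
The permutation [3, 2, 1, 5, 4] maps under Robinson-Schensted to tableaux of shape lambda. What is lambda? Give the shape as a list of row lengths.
Row-insert each entry into an empty tableau.

After inserting 3: P = [[3]].
After inserting 2: P = [[2], [3]].
After inserting 1: P = [[1], [2], [3]].
After inserting 5: P = [[1, 5], [2], [3]].
After inserting 4: P = [[1, 4], [2, 5], [3]].

The final insertion tableau P = [[1, 4], [2, 5], [3]] has shape [2, 2, 1].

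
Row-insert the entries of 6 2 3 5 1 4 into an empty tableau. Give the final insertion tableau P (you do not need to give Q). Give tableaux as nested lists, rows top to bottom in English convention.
P = [[1, 3, 4], [2, 5], [6]]

Insert 6: appended to row 1. P = [[6]].
Insert 2: 2 bumps 6 from row 1; 6 starts row 2. P = [[2], [6]].
Insert 3: appended to row 1. P = [[2, 3], [6]].
Insert 5: appended to row 1. P = [[2, 3, 5], [6]].
Insert 1: 1 bumps 2 from row 1; 2 bumps 6 from row 2; 6 starts row 3. P = [[1, 3, 5], [2], [6]].
Insert 4: 4 bumps 5 from row 1; 5 appends to row 2. P = [[1, 3, 4], [2, 5], [6]].

So P = [[1, 3, 4], [2, 5], [6]].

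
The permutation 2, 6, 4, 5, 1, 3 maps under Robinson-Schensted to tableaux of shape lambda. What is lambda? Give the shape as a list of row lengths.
RSK row insertion gives P = [[1, 3, 5], [2, 4], [6]], which has shape [3, 2, 1].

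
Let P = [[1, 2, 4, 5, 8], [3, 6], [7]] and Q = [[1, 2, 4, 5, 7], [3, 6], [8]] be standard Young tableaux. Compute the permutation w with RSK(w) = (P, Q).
1 3 2 4 7 6 8 5

Reverse the RSK construction: for i from n down to 1, find the cell of Q containing i, remove the entry at that cell from P, and reverse-bump it up through P; the value ejected from row 1 is w(i).

Step i=8: Q has 8 at row 3, column 1; remove 7 from row 3 of P and reverse-bump: 7 enters row 2 and ejects 6; 6 enters row 1 and ejects 5. So w(8) = 5. P is now [[1, 2, 4, 6, 8], [3, 7]].
Step i=7: Q has 7 at row 1, column 5; remove that cell from P, ejecting 8. So w(7) = 8. P is now [[1, 2, 4, 6], [3, 7]].
Step i=6: Q has 6 at row 2, column 2; remove 7 from row 2 of P and reverse-bump: 7 enters row 1 and ejects 6. So w(6) = 6. P is now [[1, 2, 4, 7], [3]].
Step i=5: Q has 5 at row 1, column 4; remove that cell from P, ejecting 7. So w(5) = 7. P is now [[1, 2, 4], [3]].
Step i=4: Q has 4 at row 1, column 3; remove that cell from P, ejecting 4. So w(4) = 4. P is now [[1, 2], [3]].
Step i=3: Q has 3 at row 2, column 1; remove 3 from row 2 of P and reverse-bump: 3 enters row 1 and ejects 2. So w(3) = 2. P is now [[1, 3]].
Step i=2: Q has 2 at row 1, column 2; remove that cell from P, ejecting 3. So w(2) = 3. P is now [[1]].
Step i=1: Q has 1 at row 1, column 1; remove that cell from P, ejecting 1. So w(1) = 1. P is now [].

So w = 1 3 2 4 7 6 8 5.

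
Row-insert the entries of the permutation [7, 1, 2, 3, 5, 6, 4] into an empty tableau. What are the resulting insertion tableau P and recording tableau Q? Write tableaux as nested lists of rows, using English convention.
P = [[1, 2, 3, 4, 6], [5], [7]], Q = [[1, 3, 4, 5, 6], [2], [7]]

Insert each entry of the permutation into P by Schensted row insertion, recording in Q the position of each new cell.

After inserting 7: P = [[7]].
After inserting 1: P = [[1], [7]].
After inserting 2: P = [[1, 2], [7]].
After inserting 3: P = [[1, 2, 3], [7]].
After inserting 5: P = [[1, 2, 3, 5], [7]].
After inserting 6: P = [[1, 2, 3, 5, 6], [7]].
After inserting 4: P = [[1, 2, 3, 4, 6], [5], [7]].

So P = [[1, 2, 3, 4, 6], [5], [7]], Q = [[1, 3, 4, 5, 6], [2], [7]].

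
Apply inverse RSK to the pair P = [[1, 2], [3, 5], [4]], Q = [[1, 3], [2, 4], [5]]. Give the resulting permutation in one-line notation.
Reverse the RSK construction: for i from n down to 1, find the cell of Q containing i, remove the entry at that cell from P, and reverse-bump it up through P; the value ejected from row 1 is w(i).

Step i=5: Q has 5 at row 3, column 1; remove 4 from row 3 of P and reverse-bump: 4 enters row 2 and ejects 3; 3 enters row 1 and ejects 2. So w(5) = 2. P is now [[1, 3], [4, 5]].
Step i=4: Q has 4 at row 2, column 2; remove 5 from row 2 of P and reverse-bump: 5 enters row 1 and ejects 3. So w(4) = 3. P is now [[1, 5], [4]].
Step i=3: Q has 3 at row 1, column 2; remove that cell from P, ejecting 5. So w(3) = 5. P is now [[1], [4]].
Step i=2: Q has 2 at row 2, column 1; remove 4 from row 2 of P and reverse-bump: 4 enters row 1 and ejects 1. So w(2) = 1. P is now [[4]].
Step i=1: Q has 1 at row 1, column 1; remove that cell from P, ejecting 4. So w(1) = 4. P is now [].

So w = 4 1 5 3 2.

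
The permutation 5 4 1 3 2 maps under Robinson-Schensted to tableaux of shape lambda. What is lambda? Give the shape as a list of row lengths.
Row-insert each entry into an empty tableau.

After inserting 5: P = [[5]].
After inserting 4: P = [[4], [5]].
After inserting 1: P = [[1], [4], [5]].
After inserting 3: P = [[1, 3], [4], [5]].
After inserting 2: P = [[1, 2], [3], [4], [5]].

The final insertion tableau P = [[1, 2], [3], [4], [5]] has shape [2, 1, 1, 1].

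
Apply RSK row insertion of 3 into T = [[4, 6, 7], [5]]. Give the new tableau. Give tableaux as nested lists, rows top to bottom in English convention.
In row 1, 3 replaces 4 (the leftmost entry greater than 3); 4 is bumped to row 2. In row 2, 4 replaces 5 (the leftmost entry greater than 4); 5 is bumped to row 3. 5 starts a new row 3. The new tableau is [[3, 6, 7], [4], [5]].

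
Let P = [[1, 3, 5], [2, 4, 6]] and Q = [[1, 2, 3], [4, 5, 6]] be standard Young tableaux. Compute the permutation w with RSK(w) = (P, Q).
Reverse the RSK construction: for i from n down to 1, find the cell of Q containing i, remove the entry at that cell from P, and reverse-bump it up through P; the value ejected from row 1 is w(i).

Step i=6: Q has 6 at row 2, column 3; remove 6 from row 2 of P and reverse-bump: 6 enters row 1 and ejects 5. So w(6) = 5. P is now [[1, 3, 6], [2, 4]].
Step i=5: Q has 5 at row 2, column 2; remove 4 from row 2 of P and reverse-bump: 4 enters row 1 and ejects 3. So w(5) = 3. P is now [[1, 4, 6], [2]].
Step i=4: Q has 4 at row 2, column 1; remove 2 from row 2 of P and reverse-bump: 2 enters row 1 and ejects 1. So w(4) = 1. P is now [[2, 4, 6]].
Step i=3: Q has 3 at row 1, column 3; remove that cell from P, ejecting 6. So w(3) = 6. P is now [[2, 4]].
Step i=2: Q has 2 at row 1, column 2; remove that cell from P, ejecting 4. So w(2) = 4. P is now [[2]].
Step i=1: Q has 1 at row 1, column 1; remove that cell from P, ejecting 2. So w(1) = 2. P is now [].

So w = 2 4 6 1 3 5.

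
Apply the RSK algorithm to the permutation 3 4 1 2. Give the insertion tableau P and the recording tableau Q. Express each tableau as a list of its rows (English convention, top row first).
P = [[1, 2], [3, 4]], Q = [[1, 2], [3, 4]]

Insert each entry of the permutation into P by Schensted row insertion, recording in Q the position of each new cell.

Insert 3: appended to row 1. P = [[3]].
Insert 4: appended to row 1. P = [[3, 4]].
Insert 1: 1 bumps 3 from row 1; 3 starts row 2. P = [[1, 4], [3]].
Insert 2: 2 bumps 4 from row 1; 4 appends to row 2. P = [[1, 2], [3, 4]].

So P = [[1, 2], [3, 4]], Q = [[1, 2], [3, 4]].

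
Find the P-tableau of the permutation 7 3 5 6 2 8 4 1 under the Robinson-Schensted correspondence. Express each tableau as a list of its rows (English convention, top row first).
P = [[1, 4, 6, 8], [2, 5], [3], [7]]

After inserting 7: P = [[7]].
After inserting 3: P = [[3], [7]].
After inserting 5: P = [[3, 5], [7]].
After inserting 6: P = [[3, 5, 6], [7]].
After inserting 2: P = [[2, 5, 6], [3], [7]].
After inserting 8: P = [[2, 5, 6, 8], [3], [7]].
After inserting 4: P = [[2, 4, 6, 8], [3, 5], [7]].
After inserting 1: P = [[1, 4, 6, 8], [2, 5], [3], [7]].

So P = [[1, 4, 6, 8], [2, 5], [3], [7]].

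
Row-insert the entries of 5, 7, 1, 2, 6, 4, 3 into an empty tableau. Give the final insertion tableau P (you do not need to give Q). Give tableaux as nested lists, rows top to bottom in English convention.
Insert 5: appended to row 1. P = [[5]].
Insert 7: appended to row 1. P = [[5, 7]].
Insert 1: 1 bumps 5 from row 1; 5 starts row 2. P = [[1, 7], [5]].
Insert 2: 2 bumps 7 from row 1; 7 appends to row 2. P = [[1, 2], [5, 7]].
Insert 6: appended to row 1. P = [[1, 2, 6], [5, 7]].
Insert 4: 4 bumps 6 from row 1; 6 bumps 7 from row 2; 7 starts row 3. P = [[1, 2, 4], [5, 6], [7]].
Insert 3: 3 bumps 4 from row 1; 4 bumps 5 from row 2; 5 bumps 7 from row 3; 7 starts row 4. P = [[1, 2, 3], [4, 6], [5], [7]].

So P = [[1, 2, 3], [4, 6], [5], [7]].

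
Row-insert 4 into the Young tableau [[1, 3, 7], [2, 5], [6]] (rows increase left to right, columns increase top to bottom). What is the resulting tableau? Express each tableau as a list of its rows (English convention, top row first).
[[1, 3, 4], [2, 5, 7], [6]]

In row 1, 4 replaces 7 (the leftmost entry greater than 4); 7 is bumped to row 2. 7 is appended to row 2. The new tableau is [[1, 3, 4], [2, 5, 7], [6]].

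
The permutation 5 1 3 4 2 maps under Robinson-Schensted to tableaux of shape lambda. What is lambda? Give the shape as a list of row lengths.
[3, 1, 1]

Row-insert each entry into an empty tableau.

After inserting 5: P = [[5]].
After inserting 1: P = [[1], [5]].
After inserting 3: P = [[1, 3], [5]].
After inserting 4: P = [[1, 3, 4], [5]].
After inserting 2: P = [[1, 2, 4], [3], [5]].

The final insertion tableau P = [[1, 2, 4], [3], [5]] has shape [3, 1, 1].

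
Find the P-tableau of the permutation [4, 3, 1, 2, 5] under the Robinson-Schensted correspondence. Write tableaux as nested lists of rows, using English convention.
P = [[1, 2, 5], [3], [4]]

Insert 4: appended to row 1. P = [[4]].
Insert 3: 3 bumps 4 from row 1; 4 starts row 2. P = [[3], [4]].
Insert 1: 1 bumps 3 from row 1; 3 bumps 4 from row 2; 4 starts row 3. P = [[1], [3], [4]].
Insert 2: appended to row 1. P = [[1, 2], [3], [4]].
Insert 5: appended to row 1. P = [[1, 2, 5], [3], [4]].

So P = [[1, 2, 5], [3], [4]].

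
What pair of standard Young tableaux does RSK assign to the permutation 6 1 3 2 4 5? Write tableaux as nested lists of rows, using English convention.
P = [[1, 2, 4, 5], [3], [6]], Q = [[1, 3, 5, 6], [2], [4]]

Insert each entry of the permutation into P by Schensted row insertion, recording in Q the position of each new cell.

Insert 6: appended to row 1. P = [[6]], Q = [[1]].
Insert 1: 1 bumps 6 from row 1; 6 starts row 2. P = [[1], [6]], Q = [[1], [2]].
Insert 3: appended to row 1. P = [[1, 3], [6]], Q = [[1, 3], [2]].
Insert 2: 2 bumps 3 from row 1; 3 bumps 6 from row 2; 6 starts row 3. P = [[1, 2], [3], [6]], Q = [[1, 3], [2], [4]].
Insert 4: appended to row 1. P = [[1, 2, 4], [3], [6]], Q = [[1, 3, 5], [2], [4]].
Insert 5: appended to row 1. P = [[1, 2, 4, 5], [3], [6]], Q = [[1, 3, 5, 6], [2], [4]].

So P = [[1, 2, 4, 5], [3], [6]], Q = [[1, 3, 5, 6], [2], [4]].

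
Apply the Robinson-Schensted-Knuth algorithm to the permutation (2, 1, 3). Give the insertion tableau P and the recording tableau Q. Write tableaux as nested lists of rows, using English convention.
P = [[1, 3], [2]], Q = [[1, 3], [2]]

Insert each entry of the permutation into P by Schensted row insertion, recording in Q the position of each new cell.

Insert 2: appended to row 1. P = [[2]], Q = [[1]].
Insert 1: 1 bumps 2 from row 1; 2 starts row 2. P = [[1], [2]], Q = [[1], [2]].
Insert 3: appended to row 1. P = [[1, 3], [2]], Q = [[1, 3], [2]].

So P = [[1, 3], [2]], Q = [[1, 3], [2]].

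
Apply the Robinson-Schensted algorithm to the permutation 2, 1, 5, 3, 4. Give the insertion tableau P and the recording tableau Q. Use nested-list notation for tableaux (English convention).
Insert each entry of the permutation into P by Schensted row insertion, recording in Q the position of each new cell.

Insert 2: appended to row 1. P = [[2]], Q = [[1]].
Insert 1: 1 bumps 2 from row 1; 2 starts row 2. P = [[1], [2]], Q = [[1], [2]].
Insert 5: appended to row 1. P = [[1, 5], [2]], Q = [[1, 3], [2]].
Insert 3: 3 bumps 5 from row 1; 5 appends to row 2. P = [[1, 3], [2, 5]], Q = [[1, 3], [2, 4]].
Insert 4: appended to row 1. P = [[1, 3, 4], [2, 5]], Q = [[1, 3, 5], [2, 4]].

So P = [[1, 3, 4], [2, 5]], Q = [[1, 3, 5], [2, 4]].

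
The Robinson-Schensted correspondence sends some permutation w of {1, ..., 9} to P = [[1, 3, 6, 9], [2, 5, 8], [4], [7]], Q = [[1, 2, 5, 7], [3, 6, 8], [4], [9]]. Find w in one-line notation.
4 7 5 2 8 3 9 6 1

Reverse the RSK construction: for i from n down to 1, find the cell of Q containing i, remove the entry at that cell from P, and reverse-bump it up through P; the value ejected from row 1 is w(i).

Step i=9: Q has 9 at row 4, column 1; remove 7 from row 4 of P and reverse-bump: 7 enters row 3 and ejects 4; 4 enters row 2 and ejects 2; 2 enters row 1 and ejects 1. So w(9) = 1. P is now [[2, 3, 6, 9], [4, 5, 8], [7]].
Step i=8: Q has 8 at row 2, column 3; remove 8 from row 2 of P and reverse-bump: 8 enters row 1 and ejects 6. So w(8) = 6. P is now [[2, 3, 8, 9], [4, 5], [7]].
Step i=7: Q has 7 at row 1, column 4; remove that cell from P, ejecting 9. So w(7) = 9. P is now [[2, 3, 8], [4, 5], [7]].
Step i=6: Q has 6 at row 2, column 2; remove 5 from row 2 of P and reverse-bump: 5 enters row 1 and ejects 3. So w(6) = 3. P is now [[2, 5, 8], [4], [7]].
Step i=5: Q has 5 at row 1, column 3; remove that cell from P, ejecting 8. So w(5) = 8. P is now [[2, 5], [4], [7]].
Step i=4: Q has 4 at row 3, column 1; remove 7 from row 3 of P and reverse-bump: 7 enters row 2 and ejects 4; 4 enters row 1 and ejects 2. So w(4) = 2. P is now [[4, 5], [7]].
Step i=3: Q has 3 at row 2, column 1; remove 7 from row 2 of P and reverse-bump: 7 enters row 1 and ejects 5. So w(3) = 5. P is now [[4, 7]].
Step i=2: Q has 2 at row 1, column 2; remove that cell from P, ejecting 7. So w(2) = 7. P is now [[4]].
Step i=1: Q has 1 at row 1, column 1; remove that cell from P, ejecting 4. So w(1) = 4. P is now [].

So w = 4 7 5 2 8 3 9 6 1.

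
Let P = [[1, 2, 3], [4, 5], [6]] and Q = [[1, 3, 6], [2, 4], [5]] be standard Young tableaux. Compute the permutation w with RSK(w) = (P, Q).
4 1 6 5 2 3

Reverse RSK: for i = n, n-1, ..., 1, locate i in Q, remove the corresponding corner cell from P, and reverse-bump its entry up through P; the value ejected from row 1 is w(i).

So w = 4 1 6 5 2 3.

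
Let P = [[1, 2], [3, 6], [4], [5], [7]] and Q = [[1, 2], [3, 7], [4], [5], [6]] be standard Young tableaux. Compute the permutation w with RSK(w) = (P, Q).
Reverse the RSK construction: for i from n down to 1, find the cell of Q containing i, remove the entry at that cell from P, and reverse-bump it up through P; the value ejected from row 1 is w(i).

Step i=7: Q has 7 at row 2, column 2; remove 6 from row 2 of P and reverse-bump: 6 enters row 1 and ejects 2. So w(7) = 2. P is now [[1, 6], [3], [4], [5], [7]].
Step i=6: Q has 6 at row 5, column 1; remove 7 from row 5 of P and reverse-bump: 7 enters row 4 and ejects 5; 5 enters row 3 and ejects 4; 4 enters row 2 and ejects 3; 3 enters row 1 and ejects 1. So w(6) = 1. P is now [[3, 6], [4], [5], [7]].
Step i=5: Q has 5 at row 4, column 1; remove 7 from row 4 of P and reverse-bump: 7 enters row 3 and ejects 5; 5 enters row 2 and ejects 4; 4 enters row 1 and ejects 3. So w(5) = 3. P is now [[4, 6], [5], [7]].
Step i=4: Q has 4 at row 3, column 1; remove 7 from row 3 of P and reverse-bump: 7 enters row 2 and ejects 5; 5 enters row 1 and ejects 4. So w(4) = 4. P is now [[5, 6], [7]].
Step i=3: Q has 3 at row 2, column 1; remove 7 from row 2 of P and reverse-bump: 7 enters row 1 and ejects 6. So w(3) = 6. P is now [[5, 7]].
Step i=2: Q has 2 at row 1, column 2; remove that cell from P, ejecting 7. So w(2) = 7. P is now [[5]].
Step i=1: Q has 1 at row 1, column 1; remove that cell from P, ejecting 5. So w(1) = 5. P is now [].

So w = 5 7 6 4 3 1 2.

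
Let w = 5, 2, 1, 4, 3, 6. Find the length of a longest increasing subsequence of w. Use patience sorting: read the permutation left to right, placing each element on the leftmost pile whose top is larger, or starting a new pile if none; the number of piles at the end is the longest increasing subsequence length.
5: new pile. tops = [5]
2: onto pile 1 (replacing 5). tops = [2]
1: onto pile 1 (replacing 2). tops = [1]
4: new pile. tops = [1, 4]
3: onto pile 2 (replacing 4). tops = [1, 3]
6: new pile. tops = [1, 3, 6]

3 piles, so the longest increasing subsequence has length 3.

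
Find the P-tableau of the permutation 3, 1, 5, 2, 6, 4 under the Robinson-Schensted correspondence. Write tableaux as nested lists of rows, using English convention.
Insert 3: appended to row 1. P = [[3]].
Insert 1: 1 bumps 3 from row 1; 3 starts row 2. P = [[1], [3]].
Insert 5: appended to row 1. P = [[1, 5], [3]].
Insert 2: 2 bumps 5 from row 1; 5 appends to row 2. P = [[1, 2], [3, 5]].
Insert 6: appended to row 1. P = [[1, 2, 6], [3, 5]].
Insert 4: 4 bumps 6 from row 1; 6 appends to row 2. P = [[1, 2, 4], [3, 5, 6]].

So P = [[1, 2, 4], [3, 5, 6]].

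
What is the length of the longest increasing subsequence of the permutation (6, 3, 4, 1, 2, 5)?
3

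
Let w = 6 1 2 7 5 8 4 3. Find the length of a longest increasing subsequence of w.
4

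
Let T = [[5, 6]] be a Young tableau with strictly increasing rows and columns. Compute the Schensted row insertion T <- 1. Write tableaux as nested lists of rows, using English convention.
In row 1, 1 replaces 5 (the leftmost entry greater than 1); 5 is bumped to row 2. 5 starts a new row 2. The new tableau is [[1, 6], [5]].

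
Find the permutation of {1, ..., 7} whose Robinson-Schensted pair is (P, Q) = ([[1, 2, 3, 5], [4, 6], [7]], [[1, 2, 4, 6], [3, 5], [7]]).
Reverse the RSK construction: for i from n down to 1, find the cell of Q containing i, remove the entry at that cell from P, and reverse-bump it up through P; the value ejected from row 1 is w(i).

Step i=7: Q has 7 at row 3, column 1; remove 7 from row 3 of P and reverse-bump: 7 enters row 2 and ejects 6; 6 enters row 1 and ejects 5. So w(7) = 5. P is now [[1, 2, 3, 6], [4, 7]].
Step i=6: Q has 6 at row 1, column 4; remove that cell from P, ejecting 6. So w(6) = 6. P is now [[1, 2, 3], [4, 7]].
Step i=5: Q has 5 at row 2, column 2; remove 7 from row 2 of P and reverse-bump: 7 enters row 1 and ejects 3. So w(5) = 3. P is now [[1, 2, 7], [4]].
Step i=4: Q has 4 at row 1, column 3; remove that cell from P, ejecting 7. So w(4) = 7. P is now [[1, 2], [4]].
Step i=3: Q has 3 at row 2, column 1; remove 4 from row 2 of P and reverse-bump: 4 enters row 1 and ejects 2. So w(3) = 2. P is now [[1, 4]].
Step i=2: Q has 2 at row 1, column 2; remove that cell from P, ejecting 4. So w(2) = 4. P is now [[1]].
Step i=1: Q has 1 at row 1, column 1; remove that cell from P, ejecting 1. So w(1) = 1. P is now [].

So w = 1 4 2 7 3 6 5.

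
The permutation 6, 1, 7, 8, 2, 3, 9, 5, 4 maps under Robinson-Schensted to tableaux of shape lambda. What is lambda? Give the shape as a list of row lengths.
[4, 4, 1]

Row-insert each entry into an empty tableau.

After inserting 6: P = [[6]].
After inserting 1: P = [[1], [6]].
After inserting 7: P = [[1, 7], [6]].
After inserting 8: P = [[1, 7, 8], [6]].
After inserting 2: P = [[1, 2, 8], [6, 7]].
After inserting 3: P = [[1, 2, 3], [6, 7, 8]].
After inserting 9: P = [[1, 2, 3, 9], [6, 7, 8]].
After inserting 5: P = [[1, 2, 3, 5], [6, 7, 8, 9]].
After inserting 4: P = [[1, 2, 3, 4], [5, 7, 8, 9], [6]].

The final insertion tableau P = [[1, 2, 3, 4], [5, 7, 8, 9], [6]] has shape [4, 4, 1].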